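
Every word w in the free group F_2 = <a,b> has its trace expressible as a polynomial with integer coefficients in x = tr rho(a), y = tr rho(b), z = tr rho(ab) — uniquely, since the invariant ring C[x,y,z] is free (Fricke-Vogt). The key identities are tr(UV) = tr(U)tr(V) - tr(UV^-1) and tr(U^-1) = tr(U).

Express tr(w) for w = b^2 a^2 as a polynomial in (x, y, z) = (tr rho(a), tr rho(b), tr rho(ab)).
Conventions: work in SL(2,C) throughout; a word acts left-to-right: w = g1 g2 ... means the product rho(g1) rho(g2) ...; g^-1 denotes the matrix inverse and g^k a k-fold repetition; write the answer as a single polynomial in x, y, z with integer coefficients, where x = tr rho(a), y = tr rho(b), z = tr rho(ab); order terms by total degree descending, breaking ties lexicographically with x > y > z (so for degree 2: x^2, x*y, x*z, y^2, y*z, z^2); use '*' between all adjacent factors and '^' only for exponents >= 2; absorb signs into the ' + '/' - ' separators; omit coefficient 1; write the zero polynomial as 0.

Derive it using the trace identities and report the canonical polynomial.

so trace(b^2 a) = trace(b) trace(a b) - trace(a)  (reduce the b square) = y*z - x
trace(b^2) = trace(b) trace(b) - trace(1)  (reduce the b square) = y^2 - 2
reduce: trace(b^2 a^2) = trace(a) trace(b^2 a) - trace(b^2)  (reduce the a square) = x*y*z - x^2 - y^2 + 2

x*y*z - x^2 - y^2 + 2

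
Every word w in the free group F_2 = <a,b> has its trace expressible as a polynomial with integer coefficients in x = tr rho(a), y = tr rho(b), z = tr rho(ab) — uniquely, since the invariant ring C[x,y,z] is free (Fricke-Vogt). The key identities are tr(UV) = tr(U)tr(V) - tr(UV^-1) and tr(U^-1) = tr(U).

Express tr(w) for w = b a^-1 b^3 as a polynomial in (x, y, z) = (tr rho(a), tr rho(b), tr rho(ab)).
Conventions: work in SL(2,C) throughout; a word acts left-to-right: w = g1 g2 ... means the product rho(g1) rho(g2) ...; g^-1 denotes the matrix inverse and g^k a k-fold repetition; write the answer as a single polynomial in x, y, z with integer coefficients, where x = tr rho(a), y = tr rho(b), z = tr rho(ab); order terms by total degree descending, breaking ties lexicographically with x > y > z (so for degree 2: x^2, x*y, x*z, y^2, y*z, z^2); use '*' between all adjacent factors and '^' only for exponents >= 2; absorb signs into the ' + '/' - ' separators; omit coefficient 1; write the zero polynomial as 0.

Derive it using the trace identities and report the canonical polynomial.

use: trace(b^2) = trace(b)*trace(b) - trace(1)  (reduce the b square) = y^2 - 2
apply: trace(b^3) = trace(b)*trace(b^2) - trace(b)  (reduce the b square) = y^3 - 3*y
trace(b^4) = trace(b)*trace(b^3) - trace(b^2)  (reduce the b square) = y^4 - 4*y^2 + 2
trace(b a b) = trace(b)*trace(a b) - trace(a)  (reduce the b square) = y*z - x
trace(a b^3) = trace(b)*trace(b a b) - trace(b a)  (reduce the b square) = y^2*z - x*y - z
trace(b^4 a) = trace(b)*trace(a b^3) - trace(a b^2)  (reduce the b square) = y^3*z - x*y^2 - 2*y*z + x
trace(b a^-1 b^3) = trace(b^4)*trace(a) - trace(b^4 a)  (eliminate a^-1) = x*y^4 - y^3*z - 3*x*y^2 + 2*y*z + x

x*y^4 - y^3*z - 3*x*y^2 + 2*y*z + x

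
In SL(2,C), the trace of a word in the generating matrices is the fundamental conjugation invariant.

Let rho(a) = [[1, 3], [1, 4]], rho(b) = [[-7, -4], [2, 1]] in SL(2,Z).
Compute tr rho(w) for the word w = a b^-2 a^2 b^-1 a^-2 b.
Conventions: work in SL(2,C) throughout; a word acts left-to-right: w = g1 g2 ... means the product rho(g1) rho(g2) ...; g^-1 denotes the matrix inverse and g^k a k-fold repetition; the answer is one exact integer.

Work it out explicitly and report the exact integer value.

113569

rho(a) = [[1, 3], [1, 4]]
... * rho(b^-1) = [[1, 4], [-2, -7]]  ->  [[-5, -17], [-7, -24]]
... * rho(b^-1) = [[1, 4], [-2, -7]]  ->  [[29, 99], [41, 140]]
... * rho(a) = [[1, 3], [1, 4]]  ->  [[128, 483], [181, 683]]
... * rho(a) = [[1, 3], [1, 4]]  ->  [[611, 2316], [864, 3275]]
... * rho(b^-1) = [[1, 4], [-2, -7]]  ->  [[-4021, -13768], [-5686, -19469]]
... * rho(a^-1) = [[4, -3], [-1, 1]]  ->  [[-2316, -1705], [-3275, -2411]]
... * rho(a^-1) = [[4, -3], [-1, 1]]  ->  [[-7559, 5243], [-10689, 7414]]
... * rho(b) = [[-7, -4], [2, 1]]  ->  [[63399, 35479], [89651, 50170]]
tr = 63399 + 50170 = 113569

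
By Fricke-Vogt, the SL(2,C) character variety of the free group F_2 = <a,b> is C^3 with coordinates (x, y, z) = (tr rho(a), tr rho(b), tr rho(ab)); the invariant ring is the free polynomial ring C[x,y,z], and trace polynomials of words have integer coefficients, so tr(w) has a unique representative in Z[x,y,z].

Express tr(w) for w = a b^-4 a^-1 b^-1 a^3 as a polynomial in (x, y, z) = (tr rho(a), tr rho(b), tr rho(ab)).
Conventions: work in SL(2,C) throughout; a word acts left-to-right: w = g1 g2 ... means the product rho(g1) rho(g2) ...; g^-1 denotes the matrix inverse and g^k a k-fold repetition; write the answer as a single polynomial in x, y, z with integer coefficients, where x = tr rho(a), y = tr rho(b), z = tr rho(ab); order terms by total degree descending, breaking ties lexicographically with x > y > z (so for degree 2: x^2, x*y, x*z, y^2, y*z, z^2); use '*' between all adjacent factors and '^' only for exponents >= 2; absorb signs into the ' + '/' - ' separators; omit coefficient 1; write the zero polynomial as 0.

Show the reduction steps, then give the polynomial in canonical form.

x^4*y^4*z - x^5*y^3 - x^3*y^3*z^2 - 2*x^4*y^2*z - 3*x^2*y^4*z + 2*x^5*y + 4*x^3*y^3 + 2*x^3*y*z^2 + 2*x*y^3*z^2 + 7*x^2*y^2*z + y^4*z - 9*x^3*y - 3*x*y^3 - 4*x*y*z^2 - x^2*z - 3*y^2*z + 8*x*y + z

and tr(a^2) = tr(a)*tr(a) - tr(1) = x^2 - 2
and tr(a^3) = tr(a)*tr(a^2) - tr(a) = x^3 - 3*x
next, tr(a^4) = tr(a)*tr(a^3) - tr(a^2) = x^4 - 4*x^2 + 2
tr(a b a) = tr(a)*tr(b a) - tr(b) = x*z - y
next, tr(a^2 b a) = tr(a)*tr(a b a) - tr(a b) = x^2*z - x*y - z
tr(a^4 b) = tr(a)*tr(a^2 b a) - tr(a^2 b) = x^3*z - x^2*y - 2*x*z + y
and tr(a^4 b^-1) = tr(a^4)*tr(b) - tr(a^4 b) = x^4*y - x^3*z - 3*x^2*y + 2*x*z + y
and tr(a^4 b^-2) = tr(a^4 b^-1)*tr(b) - tr(a^4) = x^4*y^2 - x^3*y*z - x^4 - 3*x^2*y^2 + 2*x*y*z + 4*x^2 + y^2 - 2
and tr(b^-1 a^4 b^-2) = tr(a^4 b^-2)*tr(b) - tr(a^4 b^-1) = x^4*y^3 - x^3*y^2*z - 2*x^4*y - 3*x^2*y^3 + x^3*z + 2*x*y^2*z + 7*x^2*y + y^3 - 2*x*z - 3*y
and tr(a^5) = tr(a)*tr(a^4) - tr(a^3) = x^5 - 5*x^3 + 5*x
and tr(a^5 b) = tr(a)*tr(a^2 b a^2) - tr(a^2 b a) = x^4*z - x^3*y - 3*x^2*z + 2*x*y + z
tr(a b^-1 a^4) = tr(a^5)*tr(b) - tr(a^5 b) = x^5*y - x^4*z - 4*x^3*y + 3*x^2*z + 3*x*y - z
next, tr(b a b a) = tr(a b)*tr(a b) - tr(1)   [split at repeated a] = z^2 - 2
next, tr(b a b) = tr(b)*tr(a b) - tr(a) = y*z - x
and tr(a b a b a) = tr(a)*tr(b a b a) - tr(b a b) = x*z^2 - y*z - x
tr(b a b a^3) = tr(a)*tr(a b a b a) - tr(a b a b) = x^2*z^2 - x*y*z - x^2 - z^2 + 2
tr(a^4 b a b) = tr(a)*tr(b a b a^3) - tr(b a b a^2) = x^3*z^2 - x^2*y*z - x^3 - 2*x*z^2 + y*z + 3*x
next, tr(a b^-1 a^4 b) = tr(a^4 b a)*tr(b) - tr(a^4 b a b) = x^4*y*z - x^3*y^2 - x^3*z^2 - 2*x^2*y*z + x^3 + 2*x*y^2 + 2*x*z^2 - 3*x
tr(b^-1 a b^-1 a^4) = tr(a b^-1 a^4)*tr(b) - tr(a b^-1 a^4 b) = x^5*y^2 - 2*x^4*y*z - 3*x^3*y^2 + x^3*z^2 + 5*x^2*y*z - x^3 + x*y^2 - 2*x*z^2 - y*z + 3*x
tr(b^-1 a^4 b^-2 a) = tr(b^-1 a b^-1 a^4)*tr(b) - tr(b^-1 a b^-1 a^4 b) = x^5*y^3 - 2*x^4*y^2*z - x^5*y - 3*x^3*y^3 + x^3*y*z^2 + x^4*z + 5*x^2*y^2*z + 3*x^3*y + x*y^3 - 2*x*y*z^2 - 3*x^2*z - y^2*z + z
tr(b^-2 a^-1 b^-1 a^4) = tr(b^-1 a^4 b^-2)*tr(a) - tr(b^-1 a^4 b^-2 a) = x^4*y^2*z - x^5*y - x^3*y*z^2 - 3*x^2*y^2*z + 4*x^3*y + 2*x*y*z^2 + x^2*z + y^2*z - 3*x*y - z
tr(b^-1 a^3) = tr(a^3)*tr(b) - tr(a^3 b) = x^3*y - x^2*z - 2*x*y + z
tr(a^-1 b^-1 a^4 b) = tr(b^-1 a^4 b)*tr(a) - tr(b^-1 a^4 b a) = -x^4*y*z + x^5 + x^3*y^2 + x^3*z^2 + 2*x^2*y*z - 5*x^3 - 2*x*y^2 - 2*x*z^2 + 5*x
tr(b^-1 a^-1 b^-1 a^4) = tr(a^-1 b^-1 a^4)*tr(b) - tr(a^-1 b^-1 a^4 b) = x^4*y*z - x^5 - x^3*z^2 - 3*x^2*y*z + 5*x^3 + 2*x*z^2 + y*z - 5*x
tr(a^-1 b^-1 a^4 b^-3) = tr(b^-2 a^-1 b^-1 a^4)*tr(b) - tr(b^-2 a^-1 b^-1 a^4 b) = x^4*y^3*z - x^5*y^2 - x^3*y^2*z^2 - x^4*y*z - 3*x^2*y^3*z + x^5 + 4*x^3*y^2 + x^3*z^2 + 2*x*y^2*z^2 + 4*x^2*y*z + y^3*z - 5*x^3 - 3*x*y^2 - 2*x*z^2 - 2*y*z + 5*x
tr(a b^-4 a^-1 b^-1 a^3) = tr(a^-1 b^-1 a^4 b^-3)*tr(b) - tr(a^-1 b^-1 a^4 b^-2) = x^4*y^4*z - x^5*y^3 - x^3*y^3*z^2 - 2*x^4*y^2*z - 3*x^2*y^4*z + 2*x^5*y + 4*x^3*y^3 + 2*x^3*y*z^2 + 2*x*y^3*z^2 + 7*x^2*y^2*z + y^4*z - 9*x^3*y - 3*x*y^3 - 4*x*y*z^2 - x^2*z - 3*y^2*z + 8*x*y + z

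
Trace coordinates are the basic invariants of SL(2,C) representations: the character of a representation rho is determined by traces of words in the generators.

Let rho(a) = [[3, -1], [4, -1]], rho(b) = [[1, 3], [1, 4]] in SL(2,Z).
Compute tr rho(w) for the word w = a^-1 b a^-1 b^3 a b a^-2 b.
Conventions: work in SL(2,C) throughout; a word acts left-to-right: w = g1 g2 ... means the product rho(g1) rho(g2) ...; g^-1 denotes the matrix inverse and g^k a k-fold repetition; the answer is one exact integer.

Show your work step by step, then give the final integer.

rho(a^-1) = [[-1, 1], [-4, 3]]
... * rho(b) = [[1, 3], [1, 4]]  ->  [[0, 1], [-1, 0]]
... * rho(a^-1) = [[-1, 1], [-4, 3]]  ->  [[-4, 3], [1, -1]]
... * rho(b) = [[1, 3], [1, 4]]  ->  [[-1, 0], [0, -1]]
... * rho(b) = [[1, 3], [1, 4]]  ->  [[-1, -3], [-1, -4]]
... * rho(b) = [[1, 3], [1, 4]]  ->  [[-4, -15], [-5, -19]]
... * rho(a) = [[3, -1], [4, -1]]  ->  [[-72, 19], [-91, 24]]
... * rho(b) = [[1, 3], [1, 4]]  ->  [[-53, -140], [-67, -177]]
... * rho(a^-1) = [[-1, 1], [-4, 3]]  ->  [[613, -473], [775, -598]]
... * rho(a^-1) = [[-1, 1], [-4, 3]]  ->  [[1279, -806], [1617, -1019]]
... * rho(b) = [[1, 3], [1, 4]]  ->  [[473, 613], [598, 775]]
tr = 473 + 775 = 1248

1248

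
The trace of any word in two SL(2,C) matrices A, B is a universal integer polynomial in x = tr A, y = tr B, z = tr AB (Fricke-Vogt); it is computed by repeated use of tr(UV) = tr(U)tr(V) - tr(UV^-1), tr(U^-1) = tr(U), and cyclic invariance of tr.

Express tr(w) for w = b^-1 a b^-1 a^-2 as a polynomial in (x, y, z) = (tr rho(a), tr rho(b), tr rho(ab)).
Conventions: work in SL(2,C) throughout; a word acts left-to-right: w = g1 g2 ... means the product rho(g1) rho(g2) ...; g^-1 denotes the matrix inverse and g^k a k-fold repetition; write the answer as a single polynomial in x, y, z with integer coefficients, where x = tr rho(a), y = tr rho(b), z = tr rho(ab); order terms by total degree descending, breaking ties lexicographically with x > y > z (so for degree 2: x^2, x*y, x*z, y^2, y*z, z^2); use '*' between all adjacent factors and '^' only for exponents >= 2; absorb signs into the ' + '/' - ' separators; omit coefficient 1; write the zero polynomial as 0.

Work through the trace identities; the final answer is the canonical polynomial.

x^2*y*z - x^3 - x*y^2 - x*z^2 + y*z + 3*x

trace(b^-1) = trace(b) = y
trace(a b a) = trace(a) * trace(b a) - trace(b) = x*z - y
trace(a b a b) = trace(b a) * trace(b a) - trace(1) = z^2 - 2
trace(b^-1 a b a) = trace(a b a) * trace(b) - trace(a b a b) = x*y*z - y^2 - z^2 + 2
trace(a^-1 b^-1 a b) = trace(b^-1 a b) * trace(a) - trace(b^-1 a b a) = -x*y*z + x^2 + y^2 + z^2 - 2
trace(a^-1 b^-1 a b^-1) = trace(a^-1 b^-1 a) * trace(b) - trace(a^-1 b^-1 a b) = x*y*z - x^2 - z^2 + 2
trace(b^-1 a) = trace(a) * trace(b) - trace(a b) = x*y - z
trace(b^-1 a b^-1) = trace(b^-1 a) * trace(b) - trace(b^-1 a b) = x*y^2 - y*z - x
trace(b^-1 a b^-1 a^-2) = trace(a^-1 b^-1 a b^-1) * trace(a) - trace(a^-1 b^-1 a b^-1 a) = x^2*y*z - x^3 - x*y^2 - x*z^2 + y*z + 3*x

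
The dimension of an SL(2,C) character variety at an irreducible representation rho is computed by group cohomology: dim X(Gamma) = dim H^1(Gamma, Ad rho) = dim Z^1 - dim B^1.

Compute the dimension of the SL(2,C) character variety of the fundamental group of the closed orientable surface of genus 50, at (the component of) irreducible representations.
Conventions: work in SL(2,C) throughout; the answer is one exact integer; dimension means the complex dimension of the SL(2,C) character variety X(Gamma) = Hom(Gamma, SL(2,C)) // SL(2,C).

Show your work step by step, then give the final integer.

294

pi_1 of the closed genus-50 surface has 100 generators bound by the single product-of-commutators relator.
Before the relator condition, cocycle space has dim 3*100 = 300.
At an irreducible rho, H^2 = coker(d_2) vanishes (Poincare duality: H^2 is dual to H^0 = invariants = 0), so d_2 is surjective onto sl_2 and dim Z^1 = 300 - 3 = 297.
dim B^1 = 3 (coboundaries, injective at irreducible rho).
dim H^1 = 297 - 3 = 294 = dim X.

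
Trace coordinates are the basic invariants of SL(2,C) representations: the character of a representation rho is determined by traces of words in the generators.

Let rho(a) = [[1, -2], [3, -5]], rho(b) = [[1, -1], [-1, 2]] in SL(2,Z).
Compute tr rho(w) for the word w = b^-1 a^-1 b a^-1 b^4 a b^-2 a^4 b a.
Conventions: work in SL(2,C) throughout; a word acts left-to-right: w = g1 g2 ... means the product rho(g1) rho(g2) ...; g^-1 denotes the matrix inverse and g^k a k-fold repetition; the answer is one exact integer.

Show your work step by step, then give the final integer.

rho(b^-1) = [[2, 1], [1, 1]]
... * rho(a^-1) = [[-5, 2], [-3, 1]]  ->  [[-13, 5], [-8, 3]]
... * rho(b) = [[1, -1], [-1, 2]]  ->  [[-18, 23], [-11, 14]]
... * rho(a^-1) = [[-5, 2], [-3, 1]]  ->  [[21, -13], [13, -8]]
... * rho(b) = [[1, -1], [-1, 2]]  ->  [[34, -47], [21, -29]]
... * rho(b) = [[1, -1], [-1, 2]]  ->  [[81, -128], [50, -79]]
... * rho(b) = [[1, -1], [-1, 2]]  ->  [[209, -337], [129, -208]]
... * rho(b) = [[1, -1], [-1, 2]]  ->  [[546, -883], [337, -545]]
... * rho(a) = [[1, -2], [3, -5]]  ->  [[-2103, 3323], [-1298, 2051]]
... * rho(b^-1) = [[2, 1], [1, 1]]  ->  [[-883, 1220], [-545, 753]]
... * rho(b^-1) = [[2, 1], [1, 1]]  ->  [[-546, 337], [-337, 208]]
... * rho(a) = [[1, -2], [3, -5]]  ->  [[465, -593], [287, -366]]
... * rho(a) = [[1, -2], [3, -5]]  ->  [[-1314, 2035], [-811, 1256]]
... * rho(a) = [[1, -2], [3, -5]]  ->  [[4791, -7547], [2957, -4658]]
... * rho(a) = [[1, -2], [3, -5]]  ->  [[-17850, 28153], [-11017, 17376]]
... * rho(b) = [[1, -1], [-1, 2]]  ->  [[-46003, 74156], [-28393, 45769]]
... * rho(a) = [[1, -2], [3, -5]]  ->  [[176465, -278774], [108914, -172059]]
tr = 176465 + -172059 = 4406

4406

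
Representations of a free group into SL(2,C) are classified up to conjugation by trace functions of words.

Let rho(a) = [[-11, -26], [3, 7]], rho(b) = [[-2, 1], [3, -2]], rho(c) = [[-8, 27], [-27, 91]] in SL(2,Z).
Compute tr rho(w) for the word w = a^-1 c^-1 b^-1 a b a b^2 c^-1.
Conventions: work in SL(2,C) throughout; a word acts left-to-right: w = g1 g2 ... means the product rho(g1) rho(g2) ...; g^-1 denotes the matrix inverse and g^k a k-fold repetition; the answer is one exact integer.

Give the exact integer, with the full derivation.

1786798064

rho(a^-1) = [[7, 26], [-3, -11]]
... * rho(c^-1) = [[91, -27], [27, -8]]  ->  [[1339, -397], [-570, 169]]
... * rho(b^-1) = [[-2, -1], [-3, -2]]  ->  [[-1487, -545], [633, 232]]
... * rho(a) = [[-11, -26], [3, 7]]  ->  [[14722, 34847], [-6267, -14834]]
... * rho(b) = [[-2, 1], [3, -2]]  ->  [[75097, -54972], [-31968, 23401]]
... * rho(a) = [[-11, -26], [3, 7]]  ->  [[-990983, -2337326], [421851, 994975]]
... * rho(b) = [[-2, 1], [3, -2]]  ->  [[-5030012, 3683669], [2141223, -1568099]]
... * rho(b) = [[-2, 1], [3, -2]]  ->  [[21111031, -12397350], [-8986743, 5277421]]
... * rho(c^-1) = [[91, -27], [27, -8]]  ->  [[1586375371, -470819037], [-675303246, 200422693]]
tr = 1586375371 + 200422693 = 1786798064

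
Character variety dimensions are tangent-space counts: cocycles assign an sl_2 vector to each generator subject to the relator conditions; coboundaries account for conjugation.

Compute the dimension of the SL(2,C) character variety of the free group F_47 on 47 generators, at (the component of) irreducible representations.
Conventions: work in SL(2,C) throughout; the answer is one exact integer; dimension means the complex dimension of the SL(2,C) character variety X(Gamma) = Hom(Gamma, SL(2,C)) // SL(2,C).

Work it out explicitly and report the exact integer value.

138

Gamma = F_47 has 47 generators and no relators.
Z^1(Gamma, Ad rho) = (sl_2)^47: a cocycle is a free choice of one sl_2 vector per generator, so dim Z^1 = 3*47 = 141.
At an irreducible rho the centralizer of the image in sl_2 is 0, so the coboundary map sl_2 -> Z^1 is injective: dim B^1 = 3.
Therefore dim X = 141 - 3 = 138.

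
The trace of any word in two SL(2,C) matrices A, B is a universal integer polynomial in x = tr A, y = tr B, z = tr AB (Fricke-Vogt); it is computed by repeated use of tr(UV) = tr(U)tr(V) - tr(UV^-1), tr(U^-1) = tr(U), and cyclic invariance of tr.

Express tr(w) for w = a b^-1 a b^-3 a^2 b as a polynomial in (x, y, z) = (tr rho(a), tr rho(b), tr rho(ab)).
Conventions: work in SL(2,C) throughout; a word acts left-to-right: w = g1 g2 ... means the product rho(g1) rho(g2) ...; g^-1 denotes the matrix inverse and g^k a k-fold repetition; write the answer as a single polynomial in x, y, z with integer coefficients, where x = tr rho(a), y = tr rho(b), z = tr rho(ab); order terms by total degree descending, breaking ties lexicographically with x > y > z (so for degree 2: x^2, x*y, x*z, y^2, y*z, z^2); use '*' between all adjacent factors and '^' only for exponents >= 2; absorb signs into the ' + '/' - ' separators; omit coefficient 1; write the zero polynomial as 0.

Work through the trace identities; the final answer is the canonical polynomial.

x^3*y^4*z - x^2*y^5 - 2*x^2*y^3*z^2 - 2*x^3*y^2*z + x*y^4*z + x*y^2*z^3 + 3*x^2*y^3 + 3*x^2*y*z^2 - 2*x*y^2*z - x*z^3 - 2*x^2*y - y*z^2 + 2*x*z + y

so trace(a b a) = trace(a) * trace(b a) - trace(b)  (reduce the a square) = x*z - y
reduce: trace(b a^3) = trace(a) * trace(a b a) - trace(a b)  (reduce the a square) = x^2*z - x*y - z
trace(a^2 b a^2) = trace(a) * trace(b a^3) - trace(b a^2)  (reduce the a square) = x^3*z - x^2*y - 2*x*z + y
trace(b a b a) = trace(b a) * trace(b a) - trace(1)  (split on b) = z^2 - 2
reduce: trace(b a b) = trace(b) * trace(a b) - trace(a)  (reduce the b square) = y*z - x
trace(b a^2 b a) = trace(a) * trace(b a b a) - trace(b a b)  (reduce the a square) = x*z^2 - y*z - x
trace(a^2) = trace(a) * trace(a) - trace(1)  (reduce the a square) = x^2 - 2
so trace(b a^2 b) = trace(b) * trace(a^2 b) - trace(a^2)  (reduce the b square) = x*y*z - x^2 - y^2 + 2
trace(a^2 b a^2 b) = trace(a) * trace(b a^2 b a) - trace(b a^2 b)  (reduce the a square) = x^2*z^2 - 2*x*y*z + y^2 - 2
reduce: trace(a^2 b a^2 b^-1) = trace(a^2 b a^2) * trace(b) - trace(a^2 b a^2 b)  (eliminate b^-1) = x^3*y*z - x^2*y^2 - x^2*z^2 + 2
trace(b^-1 a^2 b a^2 b^-1) = trace(a^2 b a^2 b^-1) * trace(b) - trace(a^2 b a^2)  (eliminate b^-1) = x^3*y^2*z - x^2*y^3 - x^2*y*z^2 - x^3*z + x^2*y + 2*x*z + y
trace(a b^-3 a^2 b a) = trace(b^-1 a^2 b a^2 b^-1) * trace(b) - trace(b^-1 a^2 b a^2)  (eliminate b^-1) = x^3*y^3*z - x^2*y^4 - x^2*y^2*z^2 - 2*x^3*y*z + 2*x^2*y^2 + x^2*z^2 + 2*x*y*z + y^2 - 2
trace(a^2 b a b a) = trace(a) * trace(a b a b a) - trace(a b a b)  (reduce the a square) = x^2*z^2 - x*y*z - x^2 - z^2 + 2
trace(b a b a b a) = trace(a b) * trace(a b a b) - trace(a^-1 b^-1)  (split on a) = z^3 - 3*z
so trace(b a b a b) = trace(b) * trace(a b a b) - trace(a b a)  (reduce the b square) = y*z^2 - x*z - y
trace(a^2 b a b a b) = trace(a) * trace(b a b a b a) - trace(b a b a b)  (reduce the a square) = x*z^3 - y*z^2 - 2*x*z + y
trace(b^-1 a^2 b a b a) = trace(a^2 b a b a) * trace(b) - trace(a^2 b a b a b)  (eliminate b^-1) = x^2*y*z^2 - x*y^2*z - x*z^3 - x^2*y + 2*x*z + y
trace(b^-1 a^2 b a b a b^-1) = trace(b^-1 a^2 b a b a) * trace(b) - trace(b^-1 a^2 b a b a b)  (eliminate b^-1) = x^2*y^2*z^2 - x*y^3*z - x*y*z^3 - x^2*y^2 - x^2*z^2 + 3*x*y*z + x^2 + y^2 + z^2 - 2
trace(a b^-3 a^2 b a b) = trace(b^-1 a^2 b a b a b^-1) * trace(b) - trace(b^-1 a^2 b a b a)  (eliminate b^-1) = x^2*y^3*z^2 - x*y^4*z - x*y^2*z^3 - x^2*y^3 - 2*x^2*y*z^2 + 4*x*y^2*z + x*z^3 + 2*x^2*y + y^3 + y*z^2 - 2*x*z - 3*y
reduce: trace(a b^-1 a b^-3 a^2 b) = trace(a b^-3 a^2 b a) * trace(b) - trace(a b^-3 a^2 b a b)  (eliminate b^-1) = x^3*y^4*z - x^2*y^5 - 2*x^2*y^3*z^2 - 2*x^3*y^2*z + x*y^4*z + x*y^2*z^3 + 3*x^2*y^3 + 3*x^2*y*z^2 - 2*x*y^2*z - x*z^3 - 2*x^2*y - y*z^2 + 2*x*z + y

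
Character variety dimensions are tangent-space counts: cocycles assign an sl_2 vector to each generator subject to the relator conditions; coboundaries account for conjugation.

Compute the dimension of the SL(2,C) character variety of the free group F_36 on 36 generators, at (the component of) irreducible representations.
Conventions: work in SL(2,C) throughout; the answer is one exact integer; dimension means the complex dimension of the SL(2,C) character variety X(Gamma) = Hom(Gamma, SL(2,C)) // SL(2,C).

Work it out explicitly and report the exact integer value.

Gamma = F_36 has 36 generators and no relators.
So Z^1 = (sl_2)^36 in full: dim Z^1 = 108.
Irreducibility makes the coboundary map sl_2 -> Z^1 injective (trivial centralizer), so dim B^1 = 3.
Therefore dim X = 108 - 3 = 105.

105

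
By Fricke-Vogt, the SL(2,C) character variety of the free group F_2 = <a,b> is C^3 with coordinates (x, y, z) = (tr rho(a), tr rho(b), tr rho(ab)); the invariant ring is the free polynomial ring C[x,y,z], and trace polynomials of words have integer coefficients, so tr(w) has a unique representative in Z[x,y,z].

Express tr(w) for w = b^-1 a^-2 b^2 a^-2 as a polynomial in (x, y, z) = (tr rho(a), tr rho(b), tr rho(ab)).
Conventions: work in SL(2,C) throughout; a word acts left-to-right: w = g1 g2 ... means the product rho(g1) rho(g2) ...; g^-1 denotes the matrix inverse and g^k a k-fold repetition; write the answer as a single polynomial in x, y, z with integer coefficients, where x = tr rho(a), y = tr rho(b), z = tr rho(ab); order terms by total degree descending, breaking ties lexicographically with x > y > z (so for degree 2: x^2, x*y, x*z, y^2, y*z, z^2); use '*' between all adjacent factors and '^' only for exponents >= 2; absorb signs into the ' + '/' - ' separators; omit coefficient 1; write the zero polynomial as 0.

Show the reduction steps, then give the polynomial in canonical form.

trace(a^-1 b) = trace(b)*trace(a) - trace(b a)   [inverse elimination on a] = x*y - z
trace(a^2 b) = trace(a)*trace(b a) - trace(b)   [square of a] = x*z - y
trace(a^2) = trace(a)*trace(a) - trace(1)   [square of a] = x^2 - 2
reduce: trace(a b^2 a) = trace(b)*trace(a^2 b) - trace(a^2)   [square of b] = x*y*z - x^2 - y^2 + 2
reduce: trace(a b a b) = trace(a b)*trace(a b) - trace(1)   [split at a repeated a] = z^2 - 2
reduce: trace(a b^2 a b) = trace(b)*trace(a b a b) - trace(a b a)   [square of b] = y*z^2 - x*z - y
trace(b^2 a b^-1 a) = trace(a b^2 a)*trace(b) - trace(a b^2 a b)   [inverse elimination on b] = x*y^2*z - x^2*y - y^3 - y*z^2 + x*z + 3*y
reduce: trace(b^-1 a^-1 b^2 a) = trace(b^2 a b^-1)*trace(a) - trace(b^2 a b^-1 a)   [inverse elimination on a] = -x*y^2*z + x^2*y + y^3 + y*z^2 - 3*y
trace(b^2 a^-1 b^-1 a^-1) = trace(b^-1 a^-1 b^2)*trace(a) - trace(b^-1 a^-1 b^2 a)   [inverse elimination on a] = x*y^2*z - y^3 - y*z^2 - x*z + 3*y
trace(a^-1 b^-1 a^-2 b^2) = trace(b^2 a^-1 b^-1 a^-1)*trace(a) - trace(b^2 a^-1 b^-1)   [inverse elimination on a] = x^2*y^2*z - x*y^3 - x*y*z^2 - x^2*z + 2*x*y + z
reduce: trace(a^-2 b) = trace(b a^-1)*trace(a) - trace(b)   [inverse elimination on a] = x^2*y - x*z - y
so trace(b^-1 a^-2 b^2 a^-2) = trace(a^-1 b^-1 a^-2 b^2)*trace(a) - trace(a^-1 b^-1 a^-2 b^2 a)   [inverse elimination on a] = x^3*y^2*z - x^2*y^3 - x^2*y*z^2 - x^3*z + x^2*y + 2*x*z + y

x^3*y^2*z - x^2*y^3 - x^2*y*z^2 - x^3*z + x^2*y + 2*x*z + y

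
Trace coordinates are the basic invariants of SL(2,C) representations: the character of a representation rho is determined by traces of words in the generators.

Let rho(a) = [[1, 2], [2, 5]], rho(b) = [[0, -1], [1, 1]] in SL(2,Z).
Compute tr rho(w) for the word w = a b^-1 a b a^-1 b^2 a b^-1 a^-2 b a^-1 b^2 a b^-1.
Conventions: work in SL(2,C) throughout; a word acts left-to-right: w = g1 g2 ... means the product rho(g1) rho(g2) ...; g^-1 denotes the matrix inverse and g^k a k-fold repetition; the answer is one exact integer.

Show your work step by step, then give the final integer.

rho(a) = [[1, 2], [2, 5]]
... * rho(b^-1) = [[1, 1], [-1, 0]]  ->  [[-1, 1], [-3, 2]]
... * rho(a) = [[1, 2], [2, 5]]  ->  [[1, 3], [1, 4]]
... * rho(b) = [[0, -1], [1, 1]]  ->  [[3, 2], [4, 3]]
... * rho(a^-1) = [[5, -2], [-2, 1]]  ->  [[11, -4], [14, -5]]
... * rho(b) = [[0, -1], [1, 1]]  ->  [[-4, -15], [-5, -19]]
... * rho(b) = [[0, -1], [1, 1]]  ->  [[-15, -11], [-19, -14]]
... * rho(a) = [[1, 2], [2, 5]]  ->  [[-37, -85], [-47, -108]]
... * rho(b^-1) = [[1, 1], [-1, 0]]  ->  [[48, -37], [61, -47]]
... * rho(a^-1) = [[5, -2], [-2, 1]]  ->  [[314, -133], [399, -169]]
... * rho(a^-1) = [[5, -2], [-2, 1]]  ->  [[1836, -761], [2333, -967]]
... * rho(b) = [[0, -1], [1, 1]]  ->  [[-761, -2597], [-967, -3300]]
... * rho(a^-1) = [[5, -2], [-2, 1]]  ->  [[1389, -1075], [1765, -1366]]
... * rho(b) = [[0, -1], [1, 1]]  ->  [[-1075, -2464], [-1366, -3131]]
... * rho(b) = [[0, -1], [1, 1]]  ->  [[-2464, -1389], [-3131, -1765]]
... * rho(a) = [[1, 2], [2, 5]]  ->  [[-5242, -11873], [-6661, -15087]]
... * rho(b^-1) = [[1, 1], [-1, 0]]  ->  [[6631, -5242], [8426, -6661]]
tr = 6631 + -6661 = -30

-30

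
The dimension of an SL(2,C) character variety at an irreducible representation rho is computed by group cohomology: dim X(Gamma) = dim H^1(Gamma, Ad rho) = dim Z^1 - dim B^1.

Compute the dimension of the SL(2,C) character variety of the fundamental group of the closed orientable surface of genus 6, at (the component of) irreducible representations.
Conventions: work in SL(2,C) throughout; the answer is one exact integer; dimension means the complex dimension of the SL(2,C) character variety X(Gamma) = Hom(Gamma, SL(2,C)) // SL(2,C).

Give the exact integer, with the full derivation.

30

The genus-6 surface group: 2g = 12 generators, one relator prod [a_i, b_i].
A cocycle assigns one sl_2 vector per generator subject to the relator condition d_2(z) = 0: dim of the unconstrained space is 3*2g = 36.
At an irreducible rho, H^2 = coker(d_2) vanishes (Poincare duality: H^2 is dual to H^0 = invariants = 0), so d_2 is surjective onto sl_2 and dim Z^1 = 36 - 3 = 33.
Coboundaries contribute dim B^1 = 3 (injective at irreducible rho).
dim X = dim H^1 = 33 - 3 = 30.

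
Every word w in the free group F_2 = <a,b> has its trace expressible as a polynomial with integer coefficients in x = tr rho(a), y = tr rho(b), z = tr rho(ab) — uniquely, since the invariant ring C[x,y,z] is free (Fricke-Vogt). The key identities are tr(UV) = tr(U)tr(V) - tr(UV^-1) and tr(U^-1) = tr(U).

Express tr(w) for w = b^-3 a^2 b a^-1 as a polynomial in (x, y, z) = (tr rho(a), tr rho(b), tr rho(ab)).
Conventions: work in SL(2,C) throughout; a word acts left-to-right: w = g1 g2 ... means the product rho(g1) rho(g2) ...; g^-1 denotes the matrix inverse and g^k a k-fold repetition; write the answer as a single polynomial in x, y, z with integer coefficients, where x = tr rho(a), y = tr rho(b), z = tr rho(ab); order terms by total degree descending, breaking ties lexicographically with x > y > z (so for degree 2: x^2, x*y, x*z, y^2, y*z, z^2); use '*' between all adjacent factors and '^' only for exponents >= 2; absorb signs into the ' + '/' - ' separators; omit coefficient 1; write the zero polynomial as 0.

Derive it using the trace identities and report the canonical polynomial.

apply: tr(a^2 b) = tr(a)*tr(b a) - tr(b) = x*z - y
use: tr(a^2) = tr(a)*tr(a) - tr(1) = x^2 - 2
tr(b a^2 b) = tr(b)*tr(a^2 b) - tr(a^2) = x*y*z - x^2 - y^2 + 2
apply: tr(b a b a) = tr(b a)*tr(b a) - tr(1)   [split at repeated b] = z^2 - 2
apply: tr(b a b) = tr(b)*tr(a b) - tr(a) = y*z - x
use: tr(b a^2 b a) = tr(a)*tr(b a b a) - tr(b a b) = x*z^2 - y*z - x
tr(a^2 b a^-1 b) = tr(b a^2 b)*tr(a) - tr(b a^2 b a) = x^2*y*z - x^3 - x*y^2 - x*z^2 + y*z + 3*x
tr(b^-1 a^2 b a^-1) = tr(a^2 b a^-1)*tr(b) - tr(a^2 b a^-1 b) = -x^2*y*z + x^3 + x*y^2 + x*z^2 - 3*x
apply: tr(b^-2 a^2 b a^-1) = tr(b^-1 a^2 b a^-1)*tr(b) - tr(b^-1 a^2 b a^-1 b) = -x^2*y^2*z + x^3*y + x*y^3 + x*y*z^2 - 3*x*y - z
tr(b^-3 a^2 b a^-1) = tr(b^-2 a^2 b a^-1)*tr(b) - tr(b^-2 a^2 b a^-1 b) = -x^2*y^3*z + x^3*y^2 + x*y^4 + x*y^2*z^2 + x^2*y*z - x^3 - 4*x*y^2 - x*z^2 - y*z + 3*x

-x^2*y^3*z + x^3*y^2 + x*y^4 + x*y^2*z^2 + x^2*y*z - x^3 - 4*x*y^2 - x*z^2 - y*z + 3*x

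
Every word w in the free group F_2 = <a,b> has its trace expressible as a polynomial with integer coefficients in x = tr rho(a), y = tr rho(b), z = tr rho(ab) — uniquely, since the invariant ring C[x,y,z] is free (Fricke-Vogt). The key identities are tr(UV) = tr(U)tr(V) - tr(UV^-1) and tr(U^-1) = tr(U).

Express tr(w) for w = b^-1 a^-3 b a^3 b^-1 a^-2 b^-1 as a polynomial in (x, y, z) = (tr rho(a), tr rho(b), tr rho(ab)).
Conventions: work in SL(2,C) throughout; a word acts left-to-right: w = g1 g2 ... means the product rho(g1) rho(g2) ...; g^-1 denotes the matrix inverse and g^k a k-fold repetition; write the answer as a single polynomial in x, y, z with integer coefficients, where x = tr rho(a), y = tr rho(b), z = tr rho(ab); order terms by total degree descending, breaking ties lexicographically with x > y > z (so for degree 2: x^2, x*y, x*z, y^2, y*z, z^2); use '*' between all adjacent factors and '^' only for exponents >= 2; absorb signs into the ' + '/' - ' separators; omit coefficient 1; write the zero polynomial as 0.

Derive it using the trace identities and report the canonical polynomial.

trace(a^2) = trace(a)*trace(a) - trace(1)   [square of a] = x^2 - 2
reduce: trace(a^3) = trace(a)*trace(a^2) - trace(a)   [square of a] = x^3 - 3*x
so trace(b a^2) = trace(a)*trace(b a) - trace(b)   [square of a] = x*z - y
trace(a b a^2) = trace(a)*trace(b a^2) - trace(b a)   [square of a] = x^2*z - x*y - z
trace(a b a^3) = trace(a)*trace(a b a^2) - trace(a b a)   [square of a] = x^3*z - x^2*y - 2*x*z + y
reduce: trace(b a b a) = trace(a b)*trace(a b) - trace(1)   [split at a repeated a] = z^2 - 2
trace(b a b) = trace(b)*trace(a b) - trace(a)   [square of b] = y*z - x
trace(b a b a^2) = trace(a)*trace(b a b a) - trace(b a b)   [square of a] = x*z^2 - y*z - x
so trace(a b a^3 b) = trace(a)*trace(b a b a^2) - trace(b a b a)   [square of a] = x^2*z^2 - x*y*z - x^2 - z^2 + 2
trace(b a^3 b^-1 a) = trace(a b a^3)*trace(b) - trace(a b a^3 b)   [inverse elimination on b] = x^3*y*z - x^2*y^2 - x^2*z^2 - x*y*z + x^2 + y^2 + z^2 - 2
reduce: trace(b a^3 b^-1 a^-1) = trace(b a^3 b^-1)*trace(a) - trace(b a^3 b^-1 a)   [inverse elimination on a] = -x^3*y*z + x^4 + x^2*y^2 + x^2*z^2 + x*y*z - 4*x^2 - y^2 - z^2 + 2
so trace(a^-1 b a^3 b^-1 a^-1) = trace(b a^3 b^-1 a^-1)*trace(a) - trace(b a^3 b^-1)   [inverse elimination on a] = -x^4*y*z + x^5 + x^3*y^2 + x^3*z^2 + x^2*y*z - 5*x^3 - x*y^2 - x*z^2 + 5*x
trace(b^2) = trace(b)*trace(b) - trace(1)   [square of b] = y^2 - 2
trace(b^2 a^2) = trace(a)*trace(b^2 a) - trace(b^2)   [square of a] = x*y*z - x^2 - y^2 + 2
reduce: trace(a b^2 a^2) = trace(a)*trace(b^2 a^2) - trace(b^2 a)   [square of a] = x^2*y*z - x^3 - x*y^2 - y*z + 3*x
reduce: trace(b a^4 b) = trace(a)*trace(a b^2 a^2) - trace(a b^2 a)   [square of a] = x^3*y*z - x^4 - x^2*y^2 - 2*x*y*z + 4*x^2 + y^2 - 2
trace(b a^4 b a) = trace(a)*trace(a b a b a^2) - trace(a b a b a)   [square of a] = x^3*z^2 - x^2*y*z - x^3 - 2*x*z^2 + y*z + 3*x
reduce: trace(a b a^-1 b a^3) = trace(b a^4 b)*trace(a) - trace(b a^4 b a)   [inverse elimination on a] = x^4*y*z - x^5 - x^3*y^2 - x^3*z^2 - x^2*y*z + 5*x^3 + x*y^2 + 2*x*z^2 - y*z - 5*x
so trace(a b a b^2 a) = trace(b)*trace(a^2 b a b) - trace(a^2 b a)   [square of b] = x*y*z^2 - x^2*z - y^2*z + z
so trace(a b a b^2) = trace(b)*trace(a b a b) - trace(a b a)   [square of b] = y*z^2 - x*z - y
trace(b a^3 b a b) = trace(a)*trace(a b a b^2 a) - trace(a b a b^2)   [square of a] = x^2*y*z^2 - x^3*z - x*y^2*z - y*z^2 + 2*x*z + y
reduce: trace(b a b a b a) = trace(a b a b)*trace(a b) - trace(b a)   [split at a repeated a] = z^3 - 3*z
reduce: trace(b a b a b a^2) = trace(a)*trace(b a b a b a) - trace(b a b a b)   [square of a] = x*z^3 - y*z^2 - 2*x*z + y
reduce: trace(b a^3 b a b a) = trace(a)*trace(b a b a b a^2) - trace(b a b a b a)   [square of a] = x^2*z^3 - x*y*z^2 - 2*x^2*z - z^3 + x*y + 3*z
trace(a b a^-1 b a^3 b) = trace(b a^3 b a b)*trace(a) - trace(b a^3 b a b a)   [inverse elimination on a] = x^3*y*z^2 - x^4*z - x^2*y^2*z - x^2*z^3 + 4*x^2*z + z^3 - 3*z
trace(b a^-1 b a^3 b^-1 a) = trace(a b a^-1 b a^3)*trace(b) - trace(a b a^-1 b a^3 b)   [inverse elimination on b] = x^4*y^2*z - x^5*y - x^3*y^3 - 2*x^3*y*z^2 + x^4*z + x^2*z^3 + 5*x^3*y + x*y^3 + 2*x*y*z^2 - 4*x^2*z - y^2*z - z^3 - 5*x*y + 3*z
reduce: trace(a^-1 b a^3 b^-1 a^-1 b) = trace(b a^-1 b a^3 b^-1)*trace(a) - trace(b a^-1 b a^3 b^-1 a)   [inverse elimination on a] = -x^4*y^2*z + x^5*y + x^3*y^3 + 2*x^3*y*z^2 - x^4*z - x^2*z^3 - 5*x^3*y - x*y^3 - 2*x*y*z^2 + 5*x^2*z + y^2*z + z^3 + 4*x*y - 3*z
trace(a^-1 b a^3 b^-1 a^-1 b^-1) = trace(a^-1 b a^3 b^-1 a^-1)*trace(b) - trace(a^-1 b a^3 b^-1 a^-1 b)   [inverse elimination on b] = -x^3*y*z^2 + x^4*z + x^2*y^2*z + x^2*z^3 + x*y*z^2 - 5*x^2*z - y^2*z - z^3 + x*y + 3*z
trace(a^2 b^-1) = trace(a^2)*trace(b) - trace(a^2 b)   [inverse elimination on b] = x^2*y - x*z - y
trace(a^-1 b a^3 b^-1 a^-1 b^-1 a^-1) = trace(a^-1 b a^3 b^-1 a^-1 b^-1)*trace(a) - trace(a^-1 b a^3 b^-1 a^-1 b^-1 a)   [inverse elimination on a] = -x^4*y*z^2 + x^5*z + x^3*y^2*z + x^3*z^3 + x^2*y*z^2 - 5*x^3*z - x*y^2*z - x*z^3 + 4*x*z + y
trace(a^-3 b a^3 b^-1 a^-1 b^-1) = trace(a^-1 b a^3 b^-1 a^-1 b^-1 a^-1)*trace(a) - trace(a^-1 b a^3 b^-1 a^-1 b^-1)   [inverse elimination on a] = -x^5*y*z^2 + x^6*z + x^4*y^2*z + x^4*z^3 + 2*x^3*y*z^2 - 6*x^4*z - 2*x^2*y^2*z - 2*x^2*z^3 - x*y*z^2 + 9*x^2*z + y^2*z + z^3 - 3*z
reduce: trace(a^-2 b a^3 b^-1 a^-1) = trace(a^-1 b a^3 b^-1 a^-1)*trace(a) - trace(a^-1 b a^3 b^-1)   [inverse elimination on a] = -x^5*y*z + x^6 + x^4*y^2 + x^4*z^2 + 2*x^3*y*z - 6*x^4 - 2*x^2*y^2 - 2*x^2*z^2 - x*y*z + 9*x^2 + y^2 + z^2 - 2
trace(a^-3 b a^3 b^-1 a^-1) = trace(a^-2 b a^3 b^-1 a^-1)*trace(a) - trace(a^-2 b a^3 b^-1)   [inverse elimination on a] = -x^6*y*z + x^7 + x^5*y^2 + x^5*z^2 + 3*x^4*y*z - 7*x^5 - 3*x^3*y^2 - 3*x^3*z^2 - 2*x^2*y*z + 14*x^3 + 2*x*y^2 + 2*x*z^2 - 7*x
trace(a^-1 b^-2 a^-3 b a^3 b^-1) = trace(a^-3 b a^3 b^-1 a^-1 b^-1)*trace(b) - trace(a^-3 b a^3 b^-1 a^-1)   [inverse elimination on b] = -x^5*y^2*z^2 + 2*x^6*y*z + x^4*y^3*z + x^4*y*z^3 - x^7 - x^5*y^2 - x^5*z^2 + 2*x^3*y^2*z^2 - 9*x^4*y*z - 2*x^2*y^3*z - 2*x^2*y*z^3 + 7*x^5 + 3*x^3*y^2 + 3*x^3*z^2 - x*y^2*z^2 + 11*x^2*y*z + y^3*z + y*z^3 - 14*x^3 - 2*x*y^2 - 2*x*z^2 - 3*y*z + 7*x
reduce: trace(b^-2 a^-3 b a^3) = trace(b^-1 a^-3 b a^3)*trace(b) - trace(b^-1 a^-3 b a^3 b)   [inverse elimination on b] = -x^5*y^2*z + x^6*y + x^4*y^3 + x^4*y*z^2 + 2*x^3*y^2*z - 6*x^4*y - 2*x^2*y^3 - 2*x^2*y*z^2 - x*y^2*z + 9*x^2*y + y^3 + y*z^2 - 3*y
reduce: trace(b^-2 a^-3 b a^3 b^-1) = trace(b^-2 a^-3 b a^3)*trace(b) - trace(b^-2 a^-3 b a^3 b)   [inverse elimination on b] = -x^5*y^3*z + x^6*y^2 + x^4*y^4 + x^4*y^2*z^2 + x^5*y*z + 2*x^3*y^3*z - x^6 - 7*x^4*y^2 - x^4*z^2 - 2*x^2*y^4 - 2*x^2*y^2*z^2 - 2*x^3*y*z - x*y^3*z + 6*x^4 + 11*x^2*y^2 + 2*x^2*z^2 + y^4 + y^2*z^2 + x*y*z - 9*x^2 - 4*y^2 - z^2 + 2
trace(b^-1 a^-3 b a^3 b^-1 a^-2 b^-1) = trace(a^-1 b^-2 a^-3 b a^3 b^-1)*trace(a) - trace(a^-1 b^-2 a^-3 b a^3 b^-1 a)   [inverse elimination on a] = -x^6*y^2*z^2 + 2*x^7*y*z + 2*x^5*y^3*z + x^5*y*z^3 - x^8 - 2*x^6*y^2 - x^6*z^2 - x^4*y^4 + x^4*y^2*z^2 - 10*x^5*y*z - 4*x^3*y^3*z - 2*x^3*y*z^3 + 8*x^6 + 10*x^4*y^2 + 4*x^4*z^2 + 2*x^2*y^4 + x^2*y^2*z^2 + 13*x^3*y*z + 2*x*y^3*z + x*y*z^3 - 20*x^4 - 13*x^2*y^2 - 4*x^2*z^2 - y^4 - y^2*z^2 - 4*x*y*z + 16*x^2 + 4*y^2 + z^2 - 2

-x^6*y^2*z^2 + 2*x^7*y*z + 2*x^5*y^3*z + x^5*y*z^3 - x^8 - 2*x^6*y^2 - x^6*z^2 - x^4*y^4 + x^4*y^2*z^2 - 10*x^5*y*z - 4*x^3*y^3*z - 2*x^3*y*z^3 + 8*x^6 + 10*x^4*y^2 + 4*x^4*z^2 + 2*x^2*y^4 + x^2*y^2*z^2 + 13*x^3*y*z + 2*x*y^3*z + x*y*z^3 - 20*x^4 - 13*x^2*y^2 - 4*x^2*z^2 - y^4 - y^2*z^2 - 4*x*y*z + 16*x^2 + 4*y^2 + z^2 - 2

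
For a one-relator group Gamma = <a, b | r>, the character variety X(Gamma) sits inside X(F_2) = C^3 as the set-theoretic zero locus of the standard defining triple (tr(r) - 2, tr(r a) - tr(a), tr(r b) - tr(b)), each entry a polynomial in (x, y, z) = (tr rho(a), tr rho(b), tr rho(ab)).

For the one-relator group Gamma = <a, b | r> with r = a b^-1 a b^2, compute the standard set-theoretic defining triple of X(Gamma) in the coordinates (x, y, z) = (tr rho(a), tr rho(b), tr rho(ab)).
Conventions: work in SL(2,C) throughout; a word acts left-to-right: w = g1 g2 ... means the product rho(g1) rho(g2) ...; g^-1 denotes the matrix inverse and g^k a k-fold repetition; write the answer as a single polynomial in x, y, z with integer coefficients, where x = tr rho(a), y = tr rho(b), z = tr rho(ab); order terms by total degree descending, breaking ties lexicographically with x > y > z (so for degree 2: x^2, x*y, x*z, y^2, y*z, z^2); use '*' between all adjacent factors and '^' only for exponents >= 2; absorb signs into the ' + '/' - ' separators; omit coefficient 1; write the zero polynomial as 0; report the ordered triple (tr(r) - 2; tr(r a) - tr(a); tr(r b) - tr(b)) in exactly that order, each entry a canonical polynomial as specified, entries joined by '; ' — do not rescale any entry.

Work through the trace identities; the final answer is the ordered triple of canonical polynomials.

trace(b^2 a) = trace(b) trace(a b) - trace(a)  (reduce the b square) = y*z - x
so trace(b^2) = trace(b) trace(b) - trace(1)  (reduce the b square) = y^2 - 2
trace(a b^2 a) = trace(a) trace(b^2 a) - trace(b^2)  (reduce the a square) = x*y*z - x^2 - y^2 + 2
so trace(a b a b) = trace(a b) trace(a b) - trace(1)  (split on a) = z^2 - 2
trace(a b a) = trace(a) trace(b a) - trace(b)  (reduce the a square) = x*z - y
trace(a b^2 a b) = trace(b) trace(a b a b) - trace(a b a)  (reduce the b square) = y*z^2 - x*z - y
trace(a b^-1 a b^2) = trace(a b^2 a) trace(b) - trace(a b^2 a b)  (eliminate b^-1) = x*y^2*z - x^2*y - y^3 - y*z^2 + x*z + 3*y
reduce: trace(a^3 b) = trace(a) trace(b a^2) - trace(b a)   [square of a] = x^2*z - x*y - z
so trace(a^2) = trace(a) trace(a) - trace(1)   [square of a] = x^2 - 2
trace(a^3) = trace(a) trace(a^2) - trace(a)   [square of a] = x^3 - 3*x
so trace(a b^2 a^2) = trace(b) trace(a^3 b) - trace(a^3)   [square of b] = x^2*y*z - x^3 - x*y^2 - y*z + 3*x
so trace(a^2 b a b) = trace(a) trace(b a b a) - trace(b a b)   [square of a] = x*z^2 - y*z - x
trace(a b^2 a^2 b) = trace(b) trace(a^2 b a b) - trace(a^2 b a)   [square of b] = x*y*z^2 - x^2*z - y^2*z + z
reduce: trace(a b^-1 a b^2 a) = trace(a b^2 a^2) trace(b) - trace(a b^2 a^2 b)   [inverse elimination on b] = x^2*y^2*z - x^3*y - x*y^3 - x*y*z^2 + x^2*z + 3*x*y - z
so trace(b^3 a) = trace(b) trace(a b^2) - trace(a b)  (reduce the b square) = y^2*z - x*y - z
reduce: trace(b^3) = trace(b) trace(b^2) - trace(b)  (reduce the b square) = y^3 - 3*y
trace(a b^3 a) = trace(a) trace(b^3 a) - trace(b^3)  (reduce the a square) = x*y^2*z - x^2*y - y^3 - x*z + 3*y
trace(a b^3 a b) = trace(b) trace(a b a b^2) - trace(a b a b)  (reduce the b square) = y^2*z^2 - x*y*z - y^2 - z^2 + 2
trace(a b^-1 a b^3) = trace(a b^3 a) trace(b) - trace(a b^3 a b)  (eliminate b^-1) = x*y^3*z - x^2*y^2 - y^4 - y^2*z^2 + 4*y^2 + z^2 - 2
assemble the triple (trace(r) - 2; trace(r a) - x; trace(r b) - y)

x*y^2*z - x^2*y - y^3 - y*z^2 + x*z + 3*y - 2; x^2*y^2*z - x^3*y - x*y^3 - x*y*z^2 + x^2*z + 3*x*y - x - z; x*y^3*z - x^2*y^2 - y^4 - y^2*z^2 + 4*y^2 + z^2 - y - 2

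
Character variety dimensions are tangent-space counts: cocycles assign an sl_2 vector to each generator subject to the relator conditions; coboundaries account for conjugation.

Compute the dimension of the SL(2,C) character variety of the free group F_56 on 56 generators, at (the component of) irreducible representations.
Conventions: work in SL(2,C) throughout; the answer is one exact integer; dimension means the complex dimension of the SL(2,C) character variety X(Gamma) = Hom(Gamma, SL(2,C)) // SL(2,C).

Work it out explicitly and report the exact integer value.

165

Gamma = F_56 has 56 generators and no relators.
So Z^1 = (sl_2)^56 in full: dim Z^1 = 168.
Irreducibility makes the coboundary map sl_2 -> Z^1 injective (trivial centralizer), so dim B^1 = 3.
Therefore dim X = 168 - 3 = 165.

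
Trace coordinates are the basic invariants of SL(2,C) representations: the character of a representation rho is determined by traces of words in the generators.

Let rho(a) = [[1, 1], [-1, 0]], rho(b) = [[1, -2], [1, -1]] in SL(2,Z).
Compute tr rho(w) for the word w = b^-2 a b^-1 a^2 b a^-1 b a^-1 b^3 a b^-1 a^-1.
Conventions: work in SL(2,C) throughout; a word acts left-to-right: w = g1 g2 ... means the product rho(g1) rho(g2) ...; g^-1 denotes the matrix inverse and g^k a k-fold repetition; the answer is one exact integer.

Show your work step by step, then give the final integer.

rho(b^-1) = [[-1, 2], [-1, 1]]
... * rho(b^-1) = [[-1, 2], [-1, 1]]  ->  [[-1, 0], [0, -1]]
... * rho(a) = [[1, 1], [-1, 0]]  ->  [[-1, -1], [1, 0]]
... * rho(b^-1) = [[-1, 2], [-1, 1]]  ->  [[2, -3], [-1, 2]]
... * rho(a) = [[1, 1], [-1, 0]]  ->  [[5, 2], [-3, -1]]
... * rho(a) = [[1, 1], [-1, 0]]  ->  [[3, 5], [-2, -3]]
... * rho(b) = [[1, -2], [1, -1]]  ->  [[8, -11], [-5, 7]]
... * rho(a^-1) = [[0, -1], [1, 1]]  ->  [[-11, -19], [7, 12]]
... * rho(b) = [[1, -2], [1, -1]]  ->  [[-30, 41], [19, -26]]
... * rho(a^-1) = [[0, -1], [1, 1]]  ->  [[41, 71], [-26, -45]]
... * rho(b) = [[1, -2], [1, -1]]  ->  [[112, -153], [-71, 97]]
... * rho(b) = [[1, -2], [1, -1]]  ->  [[-41, -71], [26, 45]]
... * rho(b) = [[1, -2], [1, -1]]  ->  [[-112, 153], [71, -97]]
... * rho(a) = [[1, 1], [-1, 0]]  ->  [[-265, -112], [168, 71]]
... * rho(b^-1) = [[-1, 2], [-1, 1]]  ->  [[377, -642], [-239, 407]]
... * rho(a^-1) = [[0, -1], [1, 1]]  ->  [[-642, -1019], [407, 646]]
tr = -642 + 646 = 4

4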